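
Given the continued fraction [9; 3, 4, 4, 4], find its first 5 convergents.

Using the convergent recurrence p_i = a_i*p_{i-1} + p_{i-2}, q_i = a_i*q_{i-1} + q_{i-2} with p_{-2}=0, p_{-1}=1, q_{-2}=1, q_{-1}=0:
  i=0: a_0=9, p_0 = 9*1 + 0 = 9, q_0 = 9*0 + 1 = 1.
  i=1: a_1=3, p_1 = 3*9 + 1 = 28, q_1 = 3*1 + 0 = 3.
  i=2: a_2=4, p_2 = 4*28 + 9 = 121, q_2 = 4*3 + 1 = 13.
  i=3: a_3=4, p_3 = 4*121 + 28 = 512, q_3 = 4*13 + 3 = 55.
  i=4: a_4=4, p_4 = 4*512 + 121 = 2169, q_4 = 4*55 + 13 = 233.

9/1, 28/3, 121/13, 512/55, 2169/233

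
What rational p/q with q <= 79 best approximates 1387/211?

Expand x = 1387/211 as a continued fraction with the Euclidean algorithm:
  1387 = 6*211 + 121, so a_0 = 6.
  211 = 1*121 + 90, so a_1 = 1.
  121 = 1*90 + 31, so a_2 = 1.
  90 = 2*31 + 28, so a_3 = 2.
  31 = 1*28 + 3, so a_4 = 1.
  28 = 9*3 + 1, so a_5 = 9.
  3 = 3*1 + 0, so a_6 = 3.
so x = [6; 1, 1, 2, 1, 9, 3].
Convergents (p_i = a_i*p_{i-1} + p_{i-2}, q_i = a_i*q_{i-1} + q_{i-2} with p_{-2}=0, p_{-1}=1, q_{-2}=1, q_{-1}=0), until the denominator exceeds 79:
  i=0: a_0=6, p_0 = 6*1 + 0 = 6, q_0 = 6*0 + 1 = 1.
  i=1: a_1=1, p_1 = 1*6 + 1 = 7, q_1 = 1*1 + 0 = 1.
  i=2: a_2=1, p_2 = 1*7 + 6 = 13, q_2 = 1*1 + 1 = 2.
  i=3: a_3=2, p_3 = 2*13 + 7 = 33, q_3 = 2*2 + 1 = 5.
  i=4: a_4=1, p_4 = 1*33 + 13 = 46, q_4 = 1*5 + 2 = 7.
  i=5: a_5=9, p_5 = 9*46 + 33 = 447, q_5 = 9*7 + 5 = 68.
  i=6: a_6=3, p_6 = 3*447 + 46 = 1387, q_6 = 3*68 + 7 = 211.
q_6 = 211 > 79, so the last convergent with denominator <= 79 is p_5/q_5 = 447/68.
The closest fraction with denominator <= 79 is either p_5/q_5 or the intermediate fraction (k*p_5 + p_4)/(k*q_5 + q_4) with the largest k >= 1 whose denominator stays <= 79; these approach x as k grows, and every other convergent or intermediate fraction in range is farther away.
Largest k: floor((79 - q_4)/q_5) = floor((79 - 7)/68) = 1.
That gives (1*447 + 46)/(1*68 + 7) = 493/75.
Compare the errors: |x - 447/68| = |1387*68 - 447*211|/(211*68) = 1/14348, and |x - 493/75| = |1387*75 - 493*211|/(211*75) = 2/15825.
Cross-multiplying, 1*15825 = 15825 < 28696 = 2*14348, so 1/14348 is smaller: the convergent 447/68 is closer to x than 493/75.

447/68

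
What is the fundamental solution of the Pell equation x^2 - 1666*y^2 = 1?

First expand sqrt(1666) as a continued fraction. With x_i = (sqrt(1666) + m_i)/d_i and (m_0, d_0) = (0, 1): a_0 = floor(sqrt(1666)) = 40, since 40^2 = 1600 <= 1666 < 1681 = 41^2.
Iterate m_{i+1} = d_i*a_i - m_i, d_{i+1} = (1666 - m_{i+1}^2)/d_i, a_{i+1} = floor((a_0 + m_{i+1})/d_{i+1}):
  m_1 = 1*40 - 0 = 40, d_1 = (1666 - 40^2)/1 = 66/1 = 66, a_1 = floor((40 + 40)/66) = 1.
  m_2 = 66*1 - 40 = 26, d_2 = (1666 - 26^2)/66 = 990/66 = 15, a_2 = floor((40 + 26)/15) = 4.
  m_3 = 15*4 - 26 = 34, d_3 = (1666 - 34^2)/15 = 510/15 = 34, a_3 = floor((40 + 34)/34) = 2.
  m_4 = 34*2 - 34 = 34, d_4 = (1666 - 34^2)/34 = 510/34 = 15, a_4 = floor((40 + 34)/15) = 4.
  m_5 = 15*4 - 34 = 26, d_5 = (1666 - 26^2)/15 = 990/15 = 66, a_5 = floor((40 + 26)/66) = 1.
  m_6 = 66*1 - 26 = 40, d_6 = (1666 - 40^2)/66 = 66/66 = 1, a_6 = floor((40 + 40)/1) = 80.
  m_7 = 1*80 - 40 = 40, d_7 = (1666 - 40^2)/1 = 66/1 = 66: (m_7, d_7) = (m_1, d_1) = (40, 66), so from here the quotients repeat a_1, ..., a_6; the period length is 6.
So sqrt(1666) = [40; (1, 4, 2, 4, 1, 80)] with period length k = 6.
k is even, so the fundamental solution of x^2 - 1666y^2 = 1 is (p_{k-1}, q_{k-1}) = (p_5, q_5); compute convergents through index 5.
Convergents (p_i = a_i*p_{i-1} + p_{i-2}, q_i = a_i*q_{i-1} + q_{i-2} with p_{-2}=0, p_{-1}=1, q_{-2}=1, q_{-1}=0):
  i=0: a_0=40, p_0 = 40*1 + 0 = 40, q_0 = 40*0 + 1 = 1.
  i=1: a_1=1, p_1 = 1*40 + 1 = 41, q_1 = 1*1 + 0 = 1.
  i=2: a_2=4, p_2 = 4*41 + 40 = 204, q_2 = 4*1 + 1 = 5.
  i=3: a_3=2, p_3 = 2*204 + 41 = 449, q_3 = 2*5 + 1 = 11.
  i=4: a_4=4, p_4 = 4*449 + 204 = 2000, q_4 = 4*11 + 5 = 49.
  i=5: a_5=1, p_5 = 1*2000 + 449 = 2449, q_5 = 1*49 + 11 = 60.
Check: 2449^2 - 1666*60^2 = 5997601 - 5997600 = 1, so (x, y) = (2449, 60) solves the equation, and by the theorem it is the least positive solution.

(x, y) = (2449, 60)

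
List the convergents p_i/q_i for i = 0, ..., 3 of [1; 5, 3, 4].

Using the convergent recurrence p_i = a_i*p_{i-1} + p_{i-2}, q_i = a_i*q_{i-1} + q_{i-2} with p_{-2}=0, p_{-1}=1, q_{-2}=1, q_{-1}=0:
  i=0: a_0=1, p_0 = 1*1 + 0 = 1, q_0 = 1*0 + 1 = 1.
  i=1: a_1=5, p_1 = 5*1 + 1 = 6, q_1 = 5*1 + 0 = 5.
  i=2: a_2=3, p_2 = 3*6 + 1 = 19, q_2 = 3*5 + 1 = 16.
  i=3: a_3=4, p_3 = 4*19 + 6 = 82, q_3 = 4*16 + 5 = 69.

1/1, 6/5, 19/16, 82/69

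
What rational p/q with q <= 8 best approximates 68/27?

Expand x = 68/27 as a continued fraction with the Euclidean algorithm:
  68 = 2*27 + 14, so a_0 = 2.
  27 = 1*14 + 13, so a_1 = 1.
  14 = 1*13 + 1, so a_2 = 1.
  13 = 13*1 + 0, so a_3 = 13.
so x = [2; 1, 1, 13].
Convergents (p_i = a_i*p_{i-1} + p_{i-2}, q_i = a_i*q_{i-1} + q_{i-2} with p_{-2}=0, p_{-1}=1, q_{-2}=1, q_{-1}=0), until the denominator exceeds 8:
  i=0: a_0=2, p_0 = 2*1 + 0 = 2, q_0 = 2*0 + 1 = 1.
  i=1: a_1=1, p_1 = 1*2 + 1 = 3, q_1 = 1*1 + 0 = 1.
  i=2: a_2=1, p_2 = 1*3 + 2 = 5, q_2 = 1*1 + 1 = 2.
  i=3: a_3=13, p_3 = 13*5 + 3 = 68, q_3 = 13*2 + 1 = 27.
q_3 = 27 > 8, so the last convergent with denominator <= 8 is p_2/q_2 = 5/2.
The closest fraction with denominator <= 8 is either p_2/q_2 or the intermediate fraction (k*p_2 + p_1)/(k*q_2 + q_1) with the largest k >= 1 whose denominator stays <= 8; these approach x as k grows, and every other convergent or intermediate fraction in range is farther away.
Largest k: floor((8 - q_1)/q_2) = floor((8 - 1)/2) = 3.
That gives (3*5 + 3)/(3*2 + 1) = 18/7.
Compare the errors: |x - 5/2| = |68*2 - 5*27|/(27*2) = 1/54, and |x - 18/7| = |68*7 - 18*27|/(27*7) = 10/189.
Cross-multiplying, 1*189 = 189 < 540 = 10*54, so 1/54 is smaller: the convergent 5/2 is closer to x than 18/7.

5/2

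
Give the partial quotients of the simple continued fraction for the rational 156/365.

[0; 2, 2, 1, 16, 1, 2]

Run the Euclidean algorithm on 156 and 365; the successive quotients are the partial quotients a_0, a_1, ... (each step inverts the fractional part left over by the previous one):
  156 = 0*365 + 156, so a_0 = 0.
  365 = 2*156 + 53, so a_1 = 2.
  156 = 2*53 + 50, so a_2 = 2.
  53 = 1*50 + 3, so a_3 = 1.
  50 = 16*3 + 2, so a_4 = 16.
  3 = 1*2 + 1, so a_5 = 1.
  2 = 2*1 + 0, so a_6 = 2.
The remainder reaches 0 after 7 divisions, so the expansion has 7 partial quotients, read off in order.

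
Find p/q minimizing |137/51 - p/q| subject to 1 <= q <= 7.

8/3

Expand x = 137/51 as a continued fraction with the Euclidean algorithm:
  137 = 2*51 + 35, so a_0 = 2.
  51 = 1*35 + 16, so a_1 = 1.
  35 = 2*16 + 3, so a_2 = 2.
  16 = 5*3 + 1, so a_3 = 5.
  3 = 3*1 + 0, so a_4 = 3.
so x = [2; 1, 2, 5, 3].
Convergents (p_i = a_i*p_{i-1} + p_{i-2}, q_i = a_i*q_{i-1} + q_{i-2} with p_{-2}=0, p_{-1}=1, q_{-2}=1, q_{-1}=0), until the denominator exceeds 7:
  i=0: a_0=2, p_0 = 2*1 + 0 = 2, q_0 = 2*0 + 1 = 1.
  i=1: a_1=1, p_1 = 1*2 + 1 = 3, q_1 = 1*1 + 0 = 1.
  i=2: a_2=2, p_2 = 2*3 + 2 = 8, q_2 = 2*1 + 1 = 3.
  i=3: a_3=5, p_3 = 5*8 + 3 = 43, q_3 = 5*3 + 1 = 16.
q_3 = 16 > 7, so the last convergent with denominator <= 7 is p_2/q_2 = 8/3.
The closest fraction with denominator <= 7 is either p_2/q_2 or the intermediate fraction (k*p_2 + p_1)/(k*q_2 + q_1) with the largest k >= 1 whose denominator stays <= 7; these approach x as k grows, and every other convergent or intermediate fraction in range is farther away.
Largest k: floor((7 - q_1)/q_2) = floor((7 - 1)/3) = 2.
That gives (2*8 + 3)/(2*3 + 1) = 19/7.
Compare the errors: |x - 8/3| = |137*3 - 8*51|/(51*3) = 3/153, and |x - 19/7| = |137*7 - 19*51|/(51*7) = 10/357.
Cross-multiplying, 3*357 = 1071 < 1530 = 10*153, so 3/153 is smaller: the convergent 8/3 is closer to x than 19/7.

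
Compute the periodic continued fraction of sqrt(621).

[24; (1, 11, 2, 11, 1, 48)]

Write x_i = (sqrt(621) + m_i)/d_i with (m_0, d_0) = (0, 1). a_0 = floor(sqrt(621)) = 24, since 24^2 = 576 <= 621 < 625 = 25^2.
Iterate m_{i+1} = d_i*a_i - m_i, d_{i+1} = (621 - m_{i+1}^2)/d_i, a_{i+1} = floor((a_0 + m_{i+1})/d_{i+1}):
  m_1 = 1*24 - 0 = 24, d_1 = (621 - 24^2)/1 = 45/1 = 45, a_1 = floor((24 + 24)/45) = 1.
  m_2 = 45*1 - 24 = 21, d_2 = (621 - 21^2)/45 = 180/45 = 4, a_2 = floor((24 + 21)/4) = 11.
  m_3 = 4*11 - 21 = 23, d_3 = (621 - 23^2)/4 = 92/4 = 23, a_3 = floor((24 + 23)/23) = 2.
  m_4 = 23*2 - 23 = 23, d_4 = (621 - 23^2)/23 = 92/23 = 4, a_4 = floor((24 + 23)/4) = 11.
  m_5 = 4*11 - 23 = 21, d_5 = (621 - 21^2)/4 = 180/4 = 45, a_5 = floor((24 + 21)/45) = 1.
  m_6 = 45*1 - 21 = 24, d_6 = (621 - 24^2)/45 = 45/45 = 1, a_6 = floor((24 + 24)/1) = 48.
  m_7 = 1*48 - 24 = 24, d_7 = (621 - 24^2)/1 = 45/1 = 45: (m_7, d_7) = (m_1, d_1) = (24, 45), so from here the quotients repeat a_1, ..., a_6; the period length is 6.
Hence the expansion of sqrt(621) is a_0 = 24 followed by the repeating block 1, 11, 2, 11, 1, 48 (period 6).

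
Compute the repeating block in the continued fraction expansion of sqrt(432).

Write x_i = (sqrt(432) + m_i)/d_i with (m_0, d_0) = (0, 1). a_0 = floor(sqrt(432)) = 20, since 20^2 = 400 <= 432 < 441 = 21^2.
Iterate m_{i+1} = d_i*a_i - m_i, d_{i+1} = (432 - m_{i+1}^2)/d_i, a_{i+1} = floor((a_0 + m_{i+1})/d_{i+1}):
  m_1 = 1*20 - 0 = 20, d_1 = (432 - 20^2)/1 = 32/1 = 32, a_1 = floor((20 + 20)/32) = 1.
  m_2 = 32*1 - 20 = 12, d_2 = (432 - 12^2)/32 = 288/32 = 9, a_2 = floor((20 + 12)/9) = 3.
  m_3 = 9*3 - 12 = 15, d_3 = (432 - 15^2)/9 = 207/9 = 23, a_3 = floor((20 + 15)/23) = 1.
  m_4 = 23*1 - 15 = 8, d_4 = (432 - 8^2)/23 = 368/23 = 16, a_4 = floor((20 + 8)/16) = 1.
  m_5 = 16*1 - 8 = 8, d_5 = (432 - 8^2)/16 = 368/16 = 23, a_5 = floor((20 + 8)/23) = 1.
  m_6 = 23*1 - 8 = 15, d_6 = (432 - 15^2)/23 = 207/23 = 9, a_6 = floor((20 + 15)/9) = 3.
  m_7 = 9*3 - 15 = 12, d_7 = (432 - 12^2)/9 = 288/9 = 32, a_7 = floor((20 + 12)/32) = 1.
  m_8 = 32*1 - 12 = 20, d_8 = (432 - 20^2)/32 = 32/32 = 1, a_8 = floor((20 + 20)/1) = 40.
  m_9 = 1*40 - 20 = 20, d_9 = (432 - 20^2)/1 = 32/1 = 32: (m_9, d_9) = (m_1, d_1) = (20, 32), so from here the quotients repeat a_1, ..., a_8; the period length is 8.
Hence the expansion of sqrt(432) is a_0 = 20 followed by the repeating block 1, 3, 1, 1, 1, 3, 1, 40 (period 8).

[20; (1, 3, 1, 1, 1, 3, 1, 40)]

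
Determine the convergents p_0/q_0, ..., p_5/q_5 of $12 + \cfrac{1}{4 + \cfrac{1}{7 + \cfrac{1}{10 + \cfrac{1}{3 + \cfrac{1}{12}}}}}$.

12/1, 49/4, 355/29, 3599/294, 11152/911, 137423/11226

Using the convergent recurrence p_i = a_i*p_{i-1} + p_{i-2}, q_i = a_i*q_{i-1} + q_{i-2} with p_{-2}=0, p_{-1}=1, q_{-2}=1, q_{-1}=0:
  i=0: a_0=12, p_0 = 12*1 + 0 = 12, q_0 = 12*0 + 1 = 1.
  i=1: a_1=4, p_1 = 4*12 + 1 = 49, q_1 = 4*1 + 0 = 4.
  i=2: a_2=7, p_2 = 7*49 + 12 = 355, q_2 = 7*4 + 1 = 29.
  i=3: a_3=10, p_3 = 10*355 + 49 = 3599, q_3 = 10*29 + 4 = 294.
  i=4: a_4=3, p_4 = 3*3599 + 355 = 11152, q_4 = 3*294 + 29 = 911.
  i=5: a_5=12, p_5 = 12*11152 + 3599 = 137423, q_5 = 12*911 + 294 = 11226.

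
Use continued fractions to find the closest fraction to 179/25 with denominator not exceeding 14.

93/13

Expand x = 179/25 as a continued fraction with the Euclidean algorithm:
  179 = 7*25 + 4, so a_0 = 7.
  25 = 6*4 + 1, so a_1 = 6.
  4 = 4*1 + 0, so a_2 = 4.
so x = [7; 6, 4].
Convergents (p_i = a_i*p_{i-1} + p_{i-2}, q_i = a_i*q_{i-1} + q_{i-2} with p_{-2}=0, p_{-1}=1, q_{-2}=1, q_{-1}=0), until the denominator exceeds 14:
  i=0: a_0=7, p_0 = 7*1 + 0 = 7, q_0 = 7*0 + 1 = 1.
  i=1: a_1=6, p_1 = 6*7 + 1 = 43, q_1 = 6*1 + 0 = 6.
  i=2: a_2=4, p_2 = 4*43 + 7 = 179, q_2 = 4*6 + 1 = 25.
q_2 = 25 > 14, so the last convergent with denominator <= 14 is p_1/q_1 = 43/6.
The closest fraction with denominator <= 14 is either p_1/q_1 or the intermediate fraction (k*p_1 + p_0)/(k*q_1 + q_0) with the largest k >= 1 whose denominator stays <= 14; these approach x as k grows, and every other convergent or intermediate fraction in range is farther away.
Largest k: floor((14 - q_0)/q_1) = floor((14 - 1)/6) = 2.
That gives (2*43 + 7)/(2*6 + 1) = 93/13.
Compare the errors: |x - 43/6| = |179*6 - 43*25|/(25*6) = 1/150, and |x - 93/13| = |179*13 - 93*25|/(25*13) = 2/325.
Cross-multiplying, 2*150 = 300 < 325 = 1*325, so 2/325 is smaller: the intermediate fraction 93/13 is closer to x than 43/6.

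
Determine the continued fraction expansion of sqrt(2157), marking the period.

[46; (2, 3, 1, 12, 2, 30, 2, 12, 1, 3, 2, 92)]

Write x_i = (sqrt(2157) + m_i)/d_i with (m_0, d_0) = (0, 1). a_0 = floor(sqrt(2157)) = 46, since 46^2 = 2116 <= 2157 < 2209 = 47^2.
Iterate m_{i+1} = d_i*a_i - m_i, d_{i+1} = (2157 - m_{i+1}^2)/d_i, a_{i+1} = floor((a_0 + m_{i+1})/d_{i+1}):
  m_1 = 1*46 - 0 = 46, d_1 = (2157 - 46^2)/1 = 41/1 = 41, a_1 = floor((46 + 46)/41) = 2.
  m_2 = 41*2 - 46 = 36, d_2 = (2157 - 36^2)/41 = 861/41 = 21, a_2 = floor((46 + 36)/21) = 3.
  m_3 = 21*3 - 36 = 27, d_3 = (2157 - 27^2)/21 = 1428/21 = 68, a_3 = floor((46 + 27)/68) = 1.
  m_4 = 68*1 - 27 = 41, d_4 = (2157 - 41^2)/68 = 476/68 = 7, a_4 = floor((46 + 41)/7) = 12.
  m_5 = 7*12 - 41 = 43, d_5 = (2157 - 43^2)/7 = 308/7 = 44, a_5 = floor((46 + 43)/44) = 2.
  m_6 = 44*2 - 43 = 45, d_6 = (2157 - 45^2)/44 = 132/44 = 3, a_6 = floor((46 + 45)/3) = 30.
  m_7 = 3*30 - 45 = 45, d_7 = (2157 - 45^2)/3 = 132/3 = 44, a_7 = floor((46 + 45)/44) = 2.
  m_8 = 44*2 - 45 = 43, d_8 = (2157 - 43^2)/44 = 308/44 = 7, a_8 = floor((46 + 43)/7) = 12.
  m_9 = 7*12 - 43 = 41, d_9 = (2157 - 41^2)/7 = 476/7 = 68, a_9 = floor((46 + 41)/68) = 1.
  m_10 = 68*1 - 41 = 27, d_10 = (2157 - 27^2)/68 = 1428/68 = 21, a_10 = floor((46 + 27)/21) = 3.
  m_11 = 21*3 - 27 = 36, d_11 = (2157 - 36^2)/21 = 861/21 = 41, a_11 = floor((46 + 36)/41) = 2.
  m_12 = 41*2 - 36 = 46, d_12 = (2157 - 46^2)/41 = 41/41 = 1, a_12 = floor((46 + 46)/1) = 92.
  m_13 = 1*92 - 46 = 46, d_13 = (2157 - 46^2)/1 = 41/1 = 41: (m_13, d_13) = (m_1, d_1) = (46, 41), so from here the quotients repeat a_1, ..., a_12; the period length is 12.
Hence the expansion of sqrt(2157) is a_0 = 46 followed by the repeating block 2, 3, 1, 12, 2, 30, 2, 12, 1, 3, 2, 92 (period 12).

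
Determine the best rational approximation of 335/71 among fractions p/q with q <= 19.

85/18

Expand x = 335/71 as a continued fraction with the Euclidean algorithm:
  335 = 4*71 + 51, so a_0 = 4.
  71 = 1*51 + 20, so a_1 = 1.
  51 = 2*20 + 11, so a_2 = 2.
  20 = 1*11 + 9, so a_3 = 1.
  11 = 1*9 + 2, so a_4 = 1.
  9 = 4*2 + 1, so a_5 = 4.
  2 = 2*1 + 0, so a_6 = 2.
so x = [4; 1, 2, 1, 1, 4, 2].
Convergents (p_i = a_i*p_{i-1} + p_{i-2}, q_i = a_i*q_{i-1} + q_{i-2} with p_{-2}=0, p_{-1}=1, q_{-2}=1, q_{-1}=0), until the denominator exceeds 19:
  i=0: a_0=4, p_0 = 4*1 + 0 = 4, q_0 = 4*0 + 1 = 1.
  i=1: a_1=1, p_1 = 1*4 + 1 = 5, q_1 = 1*1 + 0 = 1.
  i=2: a_2=2, p_2 = 2*5 + 4 = 14, q_2 = 2*1 + 1 = 3.
  i=3: a_3=1, p_3 = 1*14 + 5 = 19, q_3 = 1*3 + 1 = 4.
  i=4: a_4=1, p_4 = 1*19 + 14 = 33, q_4 = 1*4 + 3 = 7.
  i=5: a_5=4, p_5 = 4*33 + 19 = 151, q_5 = 4*7 + 4 = 32.
q_5 = 32 > 19, so the last convergent with denominator <= 19 is p_4/q_4 = 33/7.
The closest fraction with denominator <= 19 is either p_4/q_4 or the intermediate fraction (k*p_4 + p_3)/(k*q_4 + q_3) with the largest k >= 1 whose denominator stays <= 19; these approach x as k grows, and every other convergent or intermediate fraction in range is farther away.
Largest k: floor((19 - q_3)/q_4) = floor((19 - 4)/7) = 2.
That gives (2*33 + 19)/(2*7 + 4) = 85/18.
Compare the errors: |x - 33/7| = |335*7 - 33*71|/(71*7) = 2/497, and |x - 85/18| = |335*18 - 85*71|/(71*18) = 5/1278.
Cross-multiplying, 5*497 = 2485 < 2556 = 2*1278, so 5/1278 is smaller: the intermediate fraction 85/18 is closer to x than 33/7.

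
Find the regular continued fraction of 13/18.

[0; 1, 2, 1, 1, 2]

Run the Euclidean algorithm on 13 and 18; the successive quotients are the partial quotients a_0, a_1, ... (each step inverts the fractional part left over by the previous one):
  13 = 0*18 + 13, so a_0 = 0.
  18 = 1*13 + 5, so a_1 = 1.
  13 = 2*5 + 3, so a_2 = 2.
  5 = 1*3 + 2, so a_3 = 1.
  3 = 1*2 + 1, so a_4 = 1.
  2 = 2*1 + 0, so a_5 = 2.
The remainder reaches 0 after 6 divisions, so the expansion has 6 partial quotients, read off in order.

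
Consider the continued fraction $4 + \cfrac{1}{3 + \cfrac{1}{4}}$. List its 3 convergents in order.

Using the convergent recurrence p_i = a_i*p_{i-1} + p_{i-2}, q_i = a_i*q_{i-1} + q_{i-2} with p_{-2}=0, p_{-1}=1, q_{-2}=1, q_{-1}=0:
  i=0: a_0=4, p_0 = 4*1 + 0 = 4, q_0 = 4*0 + 1 = 1.
  i=1: a_1=3, p_1 = 3*4 + 1 = 13, q_1 = 3*1 + 0 = 3.
  i=2: a_2=4, p_2 = 4*13 + 4 = 56, q_2 = 4*3 + 1 = 13.

4/1, 13/3, 56/13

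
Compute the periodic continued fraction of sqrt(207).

Write x_i = (sqrt(207) + m_i)/d_i with (m_0, d_0) = (0, 1). a_0 = floor(sqrt(207)) = 14, since 14^2 = 196 <= 207 < 225 = 15^2.
Iterate m_{i+1} = d_i*a_i - m_i, d_{i+1} = (207 - m_{i+1}^2)/d_i, a_{i+1} = floor((a_0 + m_{i+1})/d_{i+1}):
  m_1 = 1*14 - 0 = 14, d_1 = (207 - 14^2)/1 = 11/1 = 11, a_1 = floor((14 + 14)/11) = 2.
  m_2 = 11*2 - 14 = 8, d_2 = (207 - 8^2)/11 = 143/11 = 13, a_2 = floor((14 + 8)/13) = 1.
  m_3 = 13*1 - 8 = 5, d_3 = (207 - 5^2)/13 = 182/13 = 14, a_3 = floor((14 + 5)/14) = 1.
  m_4 = 14*1 - 5 = 9, d_4 = (207 - 9^2)/14 = 126/14 = 9, a_4 = floor((14 + 9)/9) = 2.
  m_5 = 9*2 - 9 = 9, d_5 = (207 - 9^2)/9 = 126/9 = 14, a_5 = floor((14 + 9)/14) = 1.
  m_6 = 14*1 - 9 = 5, d_6 = (207 - 5^2)/14 = 182/14 = 13, a_6 = floor((14 + 5)/13) = 1.
  m_7 = 13*1 - 5 = 8, d_7 = (207 - 8^2)/13 = 143/13 = 11, a_7 = floor((14 + 8)/11) = 2.
  m_8 = 11*2 - 8 = 14, d_8 = (207 - 14^2)/11 = 11/11 = 1, a_8 = floor((14 + 14)/1) = 28.
  m_9 = 1*28 - 14 = 14, d_9 = (207 - 14^2)/1 = 11/1 = 11: (m_9, d_9) = (m_1, d_1) = (14, 11), so from here the quotients repeat a_1, ..., a_8; the period length is 8.
Hence the expansion of sqrt(207) is a_0 = 14 followed by the repeating block 2, 1, 1, 2, 1, 1, 2, 28 (period 8).

[14; (2, 1, 1, 2, 1, 1, 2, 28)]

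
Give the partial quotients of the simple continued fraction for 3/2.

[1; 2]

Run the Euclidean algorithm on 3 and 2; the successive quotients are the partial quotients a_0, a_1, ... (each step inverts the fractional part left over by the previous one):
  3 = 1*2 + 1, so a_0 = 1.
  2 = 2*1 + 0, so a_1 = 2.
The remainder reaches 0 after 2 divisions, so the expansion has 2 partial quotients, read off in order.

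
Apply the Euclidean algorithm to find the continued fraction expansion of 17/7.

Run the Euclidean algorithm on 17 and 7; the successive quotients are the partial quotients a_0, a_1, ... (each step inverts the fractional part left over by the previous one):
  17 = 2*7 + 3, so a_0 = 2.
  7 = 2*3 + 1, so a_1 = 2.
  3 = 3*1 + 0, so a_2 = 3.
The remainder reaches 0 after 3 divisions, so the expansion has 3 partial quotients, read off in order.

[2; 2, 3]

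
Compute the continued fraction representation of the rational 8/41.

[0; 5, 8]

Run the Euclidean algorithm on 8 and 41; the successive quotients are the partial quotients a_0, a_1, ... (each step inverts the fractional part left over by the previous one):
  8 = 0*41 + 8, so a_0 = 0.
  41 = 5*8 + 1, so a_1 = 5.
  8 = 8*1 + 0, so a_2 = 8.
The remainder reaches 0 after 3 divisions, so the expansion has 3 partial quotients, read off in order.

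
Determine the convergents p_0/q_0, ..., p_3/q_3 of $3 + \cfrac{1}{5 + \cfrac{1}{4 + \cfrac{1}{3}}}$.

3/1, 16/5, 67/21, 217/68

Using the convergent recurrence p_i = a_i*p_{i-1} + p_{i-2}, q_i = a_i*q_{i-1} + q_{i-2} with p_{-2}=0, p_{-1}=1, q_{-2}=1, q_{-1}=0:
  i=0: a_0=3, p_0 = 3*1 + 0 = 3, q_0 = 3*0 + 1 = 1.
  i=1: a_1=5, p_1 = 5*3 + 1 = 16, q_1 = 5*1 + 0 = 5.
  i=2: a_2=4, p_2 = 4*16 + 3 = 67, q_2 = 4*5 + 1 = 21.
  i=3: a_3=3, p_3 = 3*67 + 16 = 217, q_3 = 3*21 + 5 = 68.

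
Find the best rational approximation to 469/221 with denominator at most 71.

Expand x = 469/221 as a continued fraction with the Euclidean algorithm:
  469 = 2*221 + 27, so a_0 = 2.
  221 = 8*27 + 5, so a_1 = 8.
  27 = 5*5 + 2, so a_2 = 5.
  5 = 2*2 + 1, so a_3 = 2.
  2 = 2*1 + 0, so a_4 = 2.
so x = [2; 8, 5, 2, 2].
Convergents (p_i = a_i*p_{i-1} + p_{i-2}, q_i = a_i*q_{i-1} + q_{i-2} with p_{-2}=0, p_{-1}=1, q_{-2}=1, q_{-1}=0), until the denominator exceeds 71:
  i=0: a_0=2, p_0 = 2*1 + 0 = 2, q_0 = 2*0 + 1 = 1.
  i=1: a_1=8, p_1 = 8*2 + 1 = 17, q_1 = 8*1 + 0 = 8.
  i=2: a_2=5, p_2 = 5*17 + 2 = 87, q_2 = 5*8 + 1 = 41.
  i=3: a_3=2, p_3 = 2*87 + 17 = 191, q_3 = 2*41 + 8 = 90.
q_3 = 90 > 71, so the last convergent with denominator <= 71 is p_2/q_2 = 87/41.
The closest fraction with denominator <= 71 is either p_2/q_2 or the intermediate fraction (k*p_2 + p_1)/(k*q_2 + q_1) with the largest k >= 1 whose denominator stays <= 71; these approach x as k grows, and every other convergent or intermediate fraction in range is farther away.
Largest k: floor((71 - q_1)/q_2) = floor((71 - 8)/41) = 1.
That gives (1*87 + 17)/(1*41 + 8) = 104/49.
Compare the errors: |x - 87/41| = |469*41 - 87*221|/(221*41) = 2/9061, and |x - 104/49| = |469*49 - 104*221|/(221*49) = 3/10829.
Cross-multiplying, 2*10829 = 21658 < 27183 = 3*9061, so 2/9061 is smaller: the convergent 87/41 is closer to x than 104/49.

87/41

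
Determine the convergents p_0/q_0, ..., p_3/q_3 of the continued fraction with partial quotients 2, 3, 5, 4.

2/1, 7/3, 37/16, 155/67

Using the convergent recurrence p_i = a_i*p_{i-1} + p_{i-2}, q_i = a_i*q_{i-1} + q_{i-2} with p_{-2}=0, p_{-1}=1, q_{-2}=1, q_{-1}=0:
  i=0: a_0=2, p_0 = 2*1 + 0 = 2, q_0 = 2*0 + 1 = 1.
  i=1: a_1=3, p_1 = 3*2 + 1 = 7, q_1 = 3*1 + 0 = 3.
  i=2: a_2=5, p_2 = 5*7 + 2 = 37, q_2 = 5*3 + 1 = 16.
  i=3: a_3=4, p_3 = 4*37 + 7 = 155, q_3 = 4*16 + 3 = 67.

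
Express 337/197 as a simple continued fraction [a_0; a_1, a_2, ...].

[1; 1, 2, 2, 5, 5]

Run the Euclidean algorithm on 337 and 197; the successive quotients are the partial quotients a_0, a_1, ... (each step inverts the fractional part left over by the previous one):
  337 = 1*197 + 140, so a_0 = 1.
  197 = 1*140 + 57, so a_1 = 1.
  140 = 2*57 + 26, so a_2 = 2.
  57 = 2*26 + 5, so a_3 = 2.
  26 = 5*5 + 1, so a_4 = 5.
  5 = 5*1 + 0, so a_5 = 5.
The remainder reaches 0 after 6 divisions, so the expansion has 6 partial quotients, read off in order.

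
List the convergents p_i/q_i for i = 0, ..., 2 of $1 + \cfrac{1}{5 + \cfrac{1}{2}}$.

1/1, 6/5, 13/11

Using the convergent recurrence p_i = a_i*p_{i-1} + p_{i-2}, q_i = a_i*q_{i-1} + q_{i-2} with p_{-2}=0, p_{-1}=1, q_{-2}=1, q_{-1}=0:
  i=0: a_0=1, p_0 = 1*1 + 0 = 1, q_0 = 1*0 + 1 = 1.
  i=1: a_1=5, p_1 = 5*1 + 1 = 6, q_1 = 5*1 + 0 = 5.
  i=2: a_2=2, p_2 = 2*6 + 1 = 13, q_2 = 2*5 + 1 = 11.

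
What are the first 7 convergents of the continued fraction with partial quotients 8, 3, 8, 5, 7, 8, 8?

8/1, 25/3, 208/25, 1065/128, 7663/921, 62369/7496, 506615/60889

Using the convergent recurrence p_i = a_i*p_{i-1} + p_{i-2}, q_i = a_i*q_{i-1} + q_{i-2} with p_{-2}=0, p_{-1}=1, q_{-2}=1, q_{-1}=0:
  i=0: a_0=8, p_0 = 8*1 + 0 = 8, q_0 = 8*0 + 1 = 1.
  i=1: a_1=3, p_1 = 3*8 + 1 = 25, q_1 = 3*1 + 0 = 3.
  i=2: a_2=8, p_2 = 8*25 + 8 = 208, q_2 = 8*3 + 1 = 25.
  i=3: a_3=5, p_3 = 5*208 + 25 = 1065, q_3 = 5*25 + 3 = 128.
  i=4: a_4=7, p_4 = 7*1065 + 208 = 7663, q_4 = 7*128 + 25 = 921.
  i=5: a_5=8, p_5 = 8*7663 + 1065 = 62369, q_5 = 8*921 + 128 = 7496.
  i=6: a_6=8, p_6 = 8*62369 + 7663 = 506615, q_6 = 8*7496 + 921 = 60889.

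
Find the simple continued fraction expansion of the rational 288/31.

Run the Euclidean algorithm on 288 and 31; the successive quotients are the partial quotients a_0, a_1, ... (each step inverts the fractional part left over by the previous one):
  288 = 9*31 + 9, so a_0 = 9.
  31 = 3*9 + 4, so a_1 = 3.
  9 = 2*4 + 1, so a_2 = 2.
  4 = 4*1 + 0, so a_3 = 4.
The remainder reaches 0 after 4 divisions, so the expansion has 4 partial quotients, read off in order.

[9; 3, 2, 4]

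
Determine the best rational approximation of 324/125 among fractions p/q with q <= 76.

197/76

Expand x = 324/125 as a continued fraction with the Euclidean algorithm:
  324 = 2*125 + 74, so a_0 = 2.
  125 = 1*74 + 51, so a_1 = 1.
  74 = 1*51 + 23, so a_2 = 1.
  51 = 2*23 + 5, so a_3 = 2.
  23 = 4*5 + 3, so a_4 = 4.
  5 = 1*3 + 2, so a_5 = 1.
  3 = 1*2 + 1, so a_6 = 1.
  2 = 2*1 + 0, so a_7 = 2.
so x = [2; 1, 1, 2, 4, 1, 1, 2].
Convergents (p_i = a_i*p_{i-1} + p_{i-2}, q_i = a_i*q_{i-1} + q_{i-2} with p_{-2}=0, p_{-1}=1, q_{-2}=1, q_{-1}=0), until the denominator exceeds 76:
  i=0: a_0=2, p_0 = 2*1 + 0 = 2, q_0 = 2*0 + 1 = 1.
  i=1: a_1=1, p_1 = 1*2 + 1 = 3, q_1 = 1*1 + 0 = 1.
  i=2: a_2=1, p_2 = 1*3 + 2 = 5, q_2 = 1*1 + 1 = 2.
  i=3: a_3=2, p_3 = 2*5 + 3 = 13, q_3 = 2*2 + 1 = 5.
  i=4: a_4=4, p_4 = 4*13 + 5 = 57, q_4 = 4*5 + 2 = 22.
  i=5: a_5=1, p_5 = 1*57 + 13 = 70, q_5 = 1*22 + 5 = 27.
  i=6: a_6=1, p_6 = 1*70 + 57 = 127, q_6 = 1*27 + 22 = 49.
  i=7: a_7=2, p_7 = 2*127 + 70 = 324, q_7 = 2*49 + 27 = 125.
q_7 = 125 > 76, so the last convergent with denominator <= 76 is p_6/q_6 = 127/49.
The closest fraction with denominator <= 76 is either p_6/q_6 or the intermediate fraction (k*p_6 + p_5)/(k*q_6 + q_5) with the largest k >= 1 whose denominator stays <= 76; these approach x as k grows, and every other convergent or intermediate fraction in range is farther away.
Largest k: floor((76 - q_5)/q_6) = floor((76 - 27)/49) = 1.
That gives (1*127 + 70)/(1*49 + 27) = 197/76.
Compare the errors: |x - 127/49| = |324*49 - 127*125|/(125*49) = 1/6125, and |x - 197/76| = |324*76 - 197*125|/(125*76) = 1/9500.
Cross-multiplying, 1*6125 = 6125 < 9500 = 1*9500, so 1/9500 is smaller: the intermediate fraction 197/76 is closer to x than 127/49.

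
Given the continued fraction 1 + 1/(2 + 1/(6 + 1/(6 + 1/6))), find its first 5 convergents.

Using the convergent recurrence p_i = a_i*p_{i-1} + p_{i-2}, q_i = a_i*q_{i-1} + q_{i-2} with p_{-2}=0, p_{-1}=1, q_{-2}=1, q_{-1}=0:
  i=0: a_0=1, p_0 = 1*1 + 0 = 1, q_0 = 1*0 + 1 = 1.
  i=1: a_1=2, p_1 = 2*1 + 1 = 3, q_1 = 2*1 + 0 = 2.
  i=2: a_2=6, p_2 = 6*3 + 1 = 19, q_2 = 6*2 + 1 = 13.
  i=3: a_3=6, p_3 = 6*19 + 3 = 117, q_3 = 6*13 + 2 = 80.
  i=4: a_4=6, p_4 = 6*117 + 19 = 721, q_4 = 6*80 + 13 = 493.

1/1, 3/2, 19/13, 117/80, 721/493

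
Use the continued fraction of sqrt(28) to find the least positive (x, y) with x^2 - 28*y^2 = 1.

First expand sqrt(28) as a continued fraction. With x_i = (sqrt(28) + m_i)/d_i and (m_0, d_0) = (0, 1): a_0 = floor(sqrt(28)) = 5, since 5^2 = 25 <= 28 < 36 = 6^2.
Iterate m_{i+1} = d_i*a_i - m_i, d_{i+1} = (28 - m_{i+1}^2)/d_i, a_{i+1} = floor((a_0 + m_{i+1})/d_{i+1}):
  m_1 = 1*5 - 0 = 5, d_1 = (28 - 5^2)/1 = 3/1 = 3, a_1 = floor((5 + 5)/3) = 3.
  m_2 = 3*3 - 5 = 4, d_2 = (28 - 4^2)/3 = 12/3 = 4, a_2 = floor((5 + 4)/4) = 2.
  m_3 = 4*2 - 4 = 4, d_3 = (28 - 4^2)/4 = 12/4 = 3, a_3 = floor((5 + 4)/3) = 3.
  m_4 = 3*3 - 4 = 5, d_4 = (28 - 5^2)/3 = 3/3 = 1, a_4 = floor((5 + 5)/1) = 10.
  m_5 = 1*10 - 5 = 5, d_5 = (28 - 5^2)/1 = 3/1 = 3: (m_5, d_5) = (m_1, d_1) = (5, 3), so from here the quotients repeat a_1, ..., a_4; the period length is 4.
So sqrt(28) = [5; (3, 2, 3, 10)] with period length k = 4.
k is even, so the fundamental solution of x^2 - 28y^2 = 1 is (p_{k-1}, q_{k-1}) = (p_3, q_3); compute convergents through index 3.
Convergents (p_i = a_i*p_{i-1} + p_{i-2}, q_i = a_i*q_{i-1} + q_{i-2} with p_{-2}=0, p_{-1}=1, q_{-2}=1, q_{-1}=0):
  i=0: a_0=5, p_0 = 5*1 + 0 = 5, q_0 = 5*0 + 1 = 1.
  i=1: a_1=3, p_1 = 3*5 + 1 = 16, q_1 = 3*1 + 0 = 3.
  i=2: a_2=2, p_2 = 2*16 + 5 = 37, q_2 = 2*3 + 1 = 7.
  i=3: a_3=3, p_3 = 3*37 + 16 = 127, q_3 = 3*7 + 3 = 24.
Check: 127^2 - 28*24^2 = 16129 - 16128 = 1, so (x, y) = (127, 24) solves the equation, and by the theorem it is the least positive solution.

(x, y) = (127, 24)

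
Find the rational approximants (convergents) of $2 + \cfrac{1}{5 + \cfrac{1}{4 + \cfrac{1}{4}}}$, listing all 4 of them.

2/1, 11/5, 46/21, 195/89

Using the convergent recurrence p_i = a_i*p_{i-1} + p_{i-2}, q_i = a_i*q_{i-1} + q_{i-2} with p_{-2}=0, p_{-1}=1, q_{-2}=1, q_{-1}=0:
  i=0: a_0=2, p_0 = 2*1 + 0 = 2, q_0 = 2*0 + 1 = 1.
  i=1: a_1=5, p_1 = 5*2 + 1 = 11, q_1 = 5*1 + 0 = 5.
  i=2: a_2=4, p_2 = 4*11 + 2 = 46, q_2 = 4*5 + 1 = 21.
  i=3: a_3=4, p_3 = 4*46 + 11 = 195, q_3 = 4*21 + 5 = 89.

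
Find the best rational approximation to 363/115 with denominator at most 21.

60/19

Expand x = 363/115 as a continued fraction with the Euclidean algorithm:
  363 = 3*115 + 18, so a_0 = 3.
  115 = 6*18 + 7, so a_1 = 6.
  18 = 2*7 + 4, so a_2 = 2.
  7 = 1*4 + 3, so a_3 = 1.
  4 = 1*3 + 1, so a_4 = 1.
  3 = 3*1 + 0, so a_5 = 3.
so x = [3; 6, 2, 1, 1, 3].
Convergents (p_i = a_i*p_{i-1} + p_{i-2}, q_i = a_i*q_{i-1} + q_{i-2} with p_{-2}=0, p_{-1}=1, q_{-2}=1, q_{-1}=0), until the denominator exceeds 21:
  i=0: a_0=3, p_0 = 3*1 + 0 = 3, q_0 = 3*0 + 1 = 1.
  i=1: a_1=6, p_1 = 6*3 + 1 = 19, q_1 = 6*1 + 0 = 6.
  i=2: a_2=2, p_2 = 2*19 + 3 = 41, q_2 = 2*6 + 1 = 13.
  i=3: a_3=1, p_3 = 1*41 + 19 = 60, q_3 = 1*13 + 6 = 19.
  i=4: a_4=1, p_4 = 1*60 + 41 = 101, q_4 = 1*19 + 13 = 32.
q_4 = 32 > 21, so the last convergent with denominator <= 21 is p_3/q_3 = 60/19.
The closest fraction with denominator <= 21 is either p_3/q_3 or the intermediate fraction (k*p_3 + p_2)/(k*q_3 + q_2) with the largest k >= 1 whose denominator stays <= 21; these approach x as k grows, and every other convergent or intermediate fraction in range is farther away.
Largest k: floor((21 - q_2)/q_3) = floor((21 - 13)/19) = 0.
Since k = 0, no intermediate fraction beyond p_3/q_3 has denominator <= 21, so the convergent 60/19 is the closest (its error is |363*19 - 60*115|/(115*19) = 3/2185).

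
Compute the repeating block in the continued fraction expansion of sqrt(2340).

Write x_i = (sqrt(2340) + m_i)/d_i with (m_0, d_0) = (0, 1). a_0 = floor(sqrt(2340)) = 48, since 48^2 = 2304 <= 2340 < 2401 = 49^2.
Iterate m_{i+1} = d_i*a_i - m_i, d_{i+1} = (2340 - m_{i+1}^2)/d_i, a_{i+1} = floor((a_0 + m_{i+1})/d_{i+1}):
  m_1 = 1*48 - 0 = 48, d_1 = (2340 - 48^2)/1 = 36/1 = 36, a_1 = floor((48 + 48)/36) = 2.
  m_2 = 36*2 - 48 = 24, d_2 = (2340 - 24^2)/36 = 1764/36 = 49, a_2 = floor((48 + 24)/49) = 1.
  m_3 = 49*1 - 24 = 25, d_3 = (2340 - 25^2)/49 = 1715/49 = 35, a_3 = floor((48 + 25)/35) = 2.
  m_4 = 35*2 - 25 = 45, d_4 = (2340 - 45^2)/35 = 315/35 = 9, a_4 = floor((48 + 45)/9) = 10.
  m_5 = 9*10 - 45 = 45, d_5 = (2340 - 45^2)/9 = 315/9 = 35, a_5 = floor((48 + 45)/35) = 2.
  m_6 = 35*2 - 45 = 25, d_6 = (2340 - 25^2)/35 = 1715/35 = 49, a_6 = floor((48 + 25)/49) = 1.
  m_7 = 49*1 - 25 = 24, d_7 = (2340 - 24^2)/49 = 1764/49 = 36, a_7 = floor((48 + 24)/36) = 2.
  m_8 = 36*2 - 24 = 48, d_8 = (2340 - 48^2)/36 = 36/36 = 1, a_8 = floor((48 + 48)/1) = 96.
  m_9 = 1*96 - 48 = 48, d_9 = (2340 - 48^2)/1 = 36/1 = 36: (m_9, d_9) = (m_1, d_1) = (48, 36), so from here the quotients repeat a_1, ..., a_8; the period length is 8.
Hence the expansion of sqrt(2340) is a_0 = 48 followed by the repeating block 2, 1, 2, 10, 2, 1, 2, 96 (period 8).

[48; (2, 1, 2, 10, 2, 1, 2, 96)]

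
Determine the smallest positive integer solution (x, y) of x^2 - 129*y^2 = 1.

(x, y) = (16855, 1484)

First expand sqrt(129) as a continued fraction. With x_i = (sqrt(129) + m_i)/d_i and (m_0, d_0) = (0, 1): a_0 = floor(sqrt(129)) = 11, since 11^2 = 121 <= 129 < 144 = 12^2.
Iterate m_{i+1} = d_i*a_i - m_i, d_{i+1} = (129 - m_{i+1}^2)/d_i, a_{i+1} = floor((a_0 + m_{i+1})/d_{i+1}):
  m_1 = 1*11 - 0 = 11, d_1 = (129 - 11^2)/1 = 8/1 = 8, a_1 = floor((11 + 11)/8) = 2.
  m_2 = 8*2 - 11 = 5, d_2 = (129 - 5^2)/8 = 104/8 = 13, a_2 = floor((11 + 5)/13) = 1.
  m_3 = 13*1 - 5 = 8, d_3 = (129 - 8^2)/13 = 65/13 = 5, a_3 = floor((11 + 8)/5) = 3.
  m_4 = 5*3 - 8 = 7, d_4 = (129 - 7^2)/5 = 80/5 = 16, a_4 = floor((11 + 7)/16) = 1.
  m_5 = 16*1 - 7 = 9, d_5 = (129 - 9^2)/16 = 48/16 = 3, a_5 = floor((11 + 9)/3) = 6.
  m_6 = 3*6 - 9 = 9, d_6 = (129 - 9^2)/3 = 48/3 = 16, a_6 = floor((11 + 9)/16) = 1.
  m_7 = 16*1 - 9 = 7, d_7 = (129 - 7^2)/16 = 80/16 = 5, a_7 = floor((11 + 7)/5) = 3.
  m_8 = 5*3 - 7 = 8, d_8 = (129 - 8^2)/5 = 65/5 = 13, a_8 = floor((11 + 8)/13) = 1.
  m_9 = 13*1 - 8 = 5, d_9 = (129 - 5^2)/13 = 104/13 = 8, a_9 = floor((11 + 5)/8) = 2.
  m_10 = 8*2 - 5 = 11, d_10 = (129 - 11^2)/8 = 8/8 = 1, a_10 = floor((11 + 11)/1) = 22.
  m_11 = 1*22 - 11 = 11, d_11 = (129 - 11^2)/1 = 8/1 = 8: (m_11, d_11) = (m_1, d_1) = (11, 8), so from here the quotients repeat a_1, ..., a_10; the period length is 10.
So sqrt(129) = [11; (2, 1, 3, 1, 6, 1, 3, 1, 2, 22)] with period length k = 10.
k is even, so the fundamental solution of x^2 - 129y^2 = 1 is (p_{k-1}, q_{k-1}) = (p_9, q_9); compute convergents through index 9.
Convergents (p_i = a_i*p_{i-1} + p_{i-2}, q_i = a_i*q_{i-1} + q_{i-2} with p_{-2}=0, p_{-1}=1, q_{-2}=1, q_{-1}=0):
  i=0: a_0=11, p_0 = 11*1 + 0 = 11, q_0 = 11*0 + 1 = 1.
  i=1: a_1=2, p_1 = 2*11 + 1 = 23, q_1 = 2*1 + 0 = 2.
  i=2: a_2=1, p_2 = 1*23 + 11 = 34, q_2 = 1*2 + 1 = 3.
  i=3: a_3=3, p_3 = 3*34 + 23 = 125, q_3 = 3*3 + 2 = 11.
  i=4: a_4=1, p_4 = 1*125 + 34 = 159, q_4 = 1*11 + 3 = 14.
  i=5: a_5=6, p_5 = 6*159 + 125 = 1079, q_5 = 6*14 + 11 = 95.
  i=6: a_6=1, p_6 = 1*1079 + 159 = 1238, q_6 = 1*95 + 14 = 109.
  i=7: a_7=3, p_7 = 3*1238 + 1079 = 4793, q_7 = 3*109 + 95 = 422.
  i=8: a_8=1, p_8 = 1*4793 + 1238 = 6031, q_8 = 1*422 + 109 = 531.
  i=9: a_9=2, p_9 = 2*6031 + 4793 = 16855, q_9 = 2*531 + 422 = 1484.
Check: 16855^2 - 129*1484^2 = 284091025 - 284091024 = 1, so (x, y) = (16855, 1484) solves the equation, and by the theorem it is the least positive solution.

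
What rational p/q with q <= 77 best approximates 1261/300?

Expand x = 1261/300 as a continued fraction with the Euclidean algorithm:
  1261 = 4*300 + 61, so a_0 = 4.
  300 = 4*61 + 56, so a_1 = 4.
  61 = 1*56 + 5, so a_2 = 1.
  56 = 11*5 + 1, so a_3 = 11.
  5 = 5*1 + 0, so a_4 = 5.
so x = [4; 4, 1, 11, 5].
Convergents (p_i = a_i*p_{i-1} + p_{i-2}, q_i = a_i*q_{i-1} + q_{i-2} with p_{-2}=0, p_{-1}=1, q_{-2}=1, q_{-1}=0), until the denominator exceeds 77:
  i=0: a_0=4, p_0 = 4*1 + 0 = 4, q_0 = 4*0 + 1 = 1.
  i=1: a_1=4, p_1 = 4*4 + 1 = 17, q_1 = 4*1 + 0 = 4.
  i=2: a_2=1, p_2 = 1*17 + 4 = 21, q_2 = 1*4 + 1 = 5.
  i=3: a_3=11, p_3 = 11*21 + 17 = 248, q_3 = 11*5 + 4 = 59.
  i=4: a_4=5, p_4 = 5*248 + 21 = 1261, q_4 = 5*59 + 5 = 300.
q_4 = 300 > 77, so the last convergent with denominator <= 77 is p_3/q_3 = 248/59.
The closest fraction with denominator <= 77 is either p_3/q_3 or the intermediate fraction (k*p_3 + p_2)/(k*q_3 + q_2) with the largest k >= 1 whose denominator stays <= 77; these approach x as k grows, and every other convergent or intermediate fraction in range is farther away.
Largest k: floor((77 - q_2)/q_3) = floor((77 - 5)/59) = 1.
That gives (1*248 + 21)/(1*59 + 5) = 269/64.
Compare the errors: |x - 248/59| = |1261*59 - 248*300|/(300*59) = 1/17700, and |x - 269/64| = |1261*64 - 269*300|/(300*64) = 4/19200.
Cross-multiplying, 1*19200 = 19200 < 70800 = 4*17700, so 1/17700 is smaller: the convergent 248/59 is closer to x than 269/64.

248/59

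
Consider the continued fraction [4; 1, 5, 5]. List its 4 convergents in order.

4/1, 5/1, 29/6, 150/31

Using the convergent recurrence p_i = a_i*p_{i-1} + p_{i-2}, q_i = a_i*q_{i-1} + q_{i-2} with p_{-2}=0, p_{-1}=1, q_{-2}=1, q_{-1}=0:
  i=0: a_0=4, p_0 = 4*1 + 0 = 4, q_0 = 4*0 + 1 = 1.
  i=1: a_1=1, p_1 = 1*4 + 1 = 5, q_1 = 1*1 + 0 = 1.
  i=2: a_2=5, p_2 = 5*5 + 4 = 29, q_2 = 5*1 + 1 = 6.
  i=3: a_3=5, p_3 = 5*29 + 5 = 150, q_3 = 5*6 + 1 = 31.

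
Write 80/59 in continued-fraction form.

[1; 2, 1, 4, 4]

Run the Euclidean algorithm on 80 and 59; the successive quotients are the partial quotients a_0, a_1, ... (each step inverts the fractional part left over by the previous one):
  80 = 1*59 + 21, so a_0 = 1.
  59 = 2*21 + 17, so a_1 = 2.
  21 = 1*17 + 4, so a_2 = 1.
  17 = 4*4 + 1, so a_3 = 4.
  4 = 4*1 + 0, so a_4 = 4.
The remainder reaches 0 after 5 divisions, so the expansion has 5 partial quotients, read off in order.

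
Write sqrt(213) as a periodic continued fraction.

Write x_i = (sqrt(213) + m_i)/d_i with (m_0, d_0) = (0, 1). a_0 = floor(sqrt(213)) = 14, since 14^2 = 196 <= 213 < 225 = 15^2.
Iterate m_{i+1} = d_i*a_i - m_i, d_{i+1} = (213 - m_{i+1}^2)/d_i, a_{i+1} = floor((a_0 + m_{i+1})/d_{i+1}):
  m_1 = 1*14 - 0 = 14, d_1 = (213 - 14^2)/1 = 17/1 = 17, a_1 = floor((14 + 14)/17) = 1.
  m_2 = 17*1 - 14 = 3, d_2 = (213 - 3^2)/17 = 204/17 = 12, a_2 = floor((14 + 3)/12) = 1.
  m_3 = 12*1 - 3 = 9, d_3 = (213 - 9^2)/12 = 132/12 = 11, a_3 = floor((14 + 9)/11) = 2.
  m_4 = 11*2 - 9 = 13, d_4 = (213 - 13^2)/11 = 44/11 = 4, a_4 = floor((14 + 13)/4) = 6.
  m_5 = 4*6 - 13 = 11, d_5 = (213 - 11^2)/4 = 92/4 = 23, a_5 = floor((14 + 11)/23) = 1.
  m_6 = 23*1 - 11 = 12, d_6 = (213 - 12^2)/23 = 69/23 = 3, a_6 = floor((14 + 12)/3) = 8.
  m_7 = 3*8 - 12 = 12, d_7 = (213 - 12^2)/3 = 69/3 = 23, a_7 = floor((14 + 12)/23) = 1.
  m_8 = 23*1 - 12 = 11, d_8 = (213 - 11^2)/23 = 92/23 = 4, a_8 = floor((14 + 11)/4) = 6.
  m_9 = 4*6 - 11 = 13, d_9 = (213 - 13^2)/4 = 44/4 = 11, a_9 = floor((14 + 13)/11) = 2.
  m_10 = 11*2 - 13 = 9, d_10 = (213 - 9^2)/11 = 132/11 = 12, a_10 = floor((14 + 9)/12) = 1.
  m_11 = 12*1 - 9 = 3, d_11 = (213 - 3^2)/12 = 204/12 = 17, a_11 = floor((14 + 3)/17) = 1.
  m_12 = 17*1 - 3 = 14, d_12 = (213 - 14^2)/17 = 17/17 = 1, a_12 = floor((14 + 14)/1) = 28.
  m_13 = 1*28 - 14 = 14, d_13 = (213 - 14^2)/1 = 17/1 = 17: (m_13, d_13) = (m_1, d_1) = (14, 17), so from here the quotients repeat a_1, ..., a_12; the period length is 12.
Hence the expansion of sqrt(213) is a_0 = 14 followed by the repeating block 1, 1, 2, 6, 1, 8, 1, 6, 2, 1, 1, 28 (period 12).

[14; (1, 1, 2, 6, 1, 8, 1, 6, 2, 1, 1, 28)]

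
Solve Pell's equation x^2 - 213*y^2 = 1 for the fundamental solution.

(x, y) = (194399, 13320)

First expand sqrt(213) as a continued fraction. With x_i = (sqrt(213) + m_i)/d_i and (m_0, d_0) = (0, 1): a_0 = floor(sqrt(213)) = 14, since 14^2 = 196 <= 213 < 225 = 15^2.
Iterate m_{i+1} = d_i*a_i - m_i, d_{i+1} = (213 - m_{i+1}^2)/d_i, a_{i+1} = floor((a_0 + m_{i+1})/d_{i+1}):
  m_1 = 1*14 - 0 = 14, d_1 = (213 - 14^2)/1 = 17/1 = 17, a_1 = floor((14 + 14)/17) = 1.
  m_2 = 17*1 - 14 = 3, d_2 = (213 - 3^2)/17 = 204/17 = 12, a_2 = floor((14 + 3)/12) = 1.
  m_3 = 12*1 - 3 = 9, d_3 = (213 - 9^2)/12 = 132/12 = 11, a_3 = floor((14 + 9)/11) = 2.
  m_4 = 11*2 - 9 = 13, d_4 = (213 - 13^2)/11 = 44/11 = 4, a_4 = floor((14 + 13)/4) = 6.
  m_5 = 4*6 - 13 = 11, d_5 = (213 - 11^2)/4 = 92/4 = 23, a_5 = floor((14 + 11)/23) = 1.
  m_6 = 23*1 - 11 = 12, d_6 = (213 - 12^2)/23 = 69/23 = 3, a_6 = floor((14 + 12)/3) = 8.
  m_7 = 3*8 - 12 = 12, d_7 = (213 - 12^2)/3 = 69/3 = 23, a_7 = floor((14 + 12)/23) = 1.
  m_8 = 23*1 - 12 = 11, d_8 = (213 - 11^2)/23 = 92/23 = 4, a_8 = floor((14 + 11)/4) = 6.
  m_9 = 4*6 - 11 = 13, d_9 = (213 - 13^2)/4 = 44/4 = 11, a_9 = floor((14 + 13)/11) = 2.
  m_10 = 11*2 - 13 = 9, d_10 = (213 - 9^2)/11 = 132/11 = 12, a_10 = floor((14 + 9)/12) = 1.
  m_11 = 12*1 - 9 = 3, d_11 = (213 - 3^2)/12 = 204/12 = 17, a_11 = floor((14 + 3)/17) = 1.
  m_12 = 17*1 - 3 = 14, d_12 = (213 - 14^2)/17 = 17/17 = 1, a_12 = floor((14 + 14)/1) = 28.
  m_13 = 1*28 - 14 = 14, d_13 = (213 - 14^2)/1 = 17/1 = 17: (m_13, d_13) = (m_1, d_1) = (14, 17), so from here the quotients repeat a_1, ..., a_12; the period length is 12.
So sqrt(213) = [14; (1, 1, 2, 6, 1, 8, 1, 6, 2, 1, 1, 28)] with period length k = 12.
k is even, so the fundamental solution of x^2 - 213y^2 = 1 is (p_{k-1}, q_{k-1}) = (p_11, q_11); compute convergents through index 11.
Convergents (p_i = a_i*p_{i-1} + p_{i-2}, q_i = a_i*q_{i-1} + q_{i-2} with p_{-2}=0, p_{-1}=1, q_{-2}=1, q_{-1}=0):
  i=0: a_0=14, p_0 = 14*1 + 0 = 14, q_0 = 14*0 + 1 = 1.
  i=1: a_1=1, p_1 = 1*14 + 1 = 15, q_1 = 1*1 + 0 = 1.
  i=2: a_2=1, p_2 = 1*15 + 14 = 29, q_2 = 1*1 + 1 = 2.
  i=3: a_3=2, p_3 = 2*29 + 15 = 73, q_3 = 2*2 + 1 = 5.
  i=4: a_4=6, p_4 = 6*73 + 29 = 467, q_4 = 6*5 + 2 = 32.
  i=5: a_5=1, p_5 = 1*467 + 73 = 540, q_5 = 1*32 + 5 = 37.
  i=6: a_6=8, p_6 = 8*540 + 467 = 4787, q_6 = 8*37 + 32 = 328.
  i=7: a_7=1, p_7 = 1*4787 + 540 = 5327, q_7 = 1*328 + 37 = 365.
  i=8: a_8=6, p_8 = 6*5327 + 4787 = 36749, q_8 = 6*365 + 328 = 2518.
  i=9: a_9=2, p_9 = 2*36749 + 5327 = 78825, q_9 = 2*2518 + 365 = 5401.
  i=10: a_10=1, p_10 = 1*78825 + 36749 = 115574, q_10 = 1*5401 + 2518 = 7919.
  i=11: a_11=1, p_11 = 1*115574 + 78825 = 194399, q_11 = 1*7919 + 5401 = 13320.
Check: 194399^2 - 213*13320^2 = 37790971201 - 37790971200 = 1, so (x, y) = (194399, 13320) solves the equation, and by the theorem it is the least positive solution.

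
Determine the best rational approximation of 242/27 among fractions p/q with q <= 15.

Expand x = 242/27 as a continued fraction with the Euclidean algorithm:
  242 = 8*27 + 26, so a_0 = 8.
  27 = 1*26 + 1, so a_1 = 1.
  26 = 26*1 + 0, so a_2 = 26.
so x = [8; 1, 26].
Convergents (p_i = a_i*p_{i-1} + p_{i-2}, q_i = a_i*q_{i-1} + q_{i-2} with p_{-2}=0, p_{-1}=1, q_{-2}=1, q_{-1}=0), until the denominator exceeds 15:
  i=0: a_0=8, p_0 = 8*1 + 0 = 8, q_0 = 8*0 + 1 = 1.
  i=1: a_1=1, p_1 = 1*8 + 1 = 9, q_1 = 1*1 + 0 = 1.
  i=2: a_2=26, p_2 = 26*9 + 8 = 242, q_2 = 26*1 + 1 = 27.
q_2 = 27 > 15, so the last convergent with denominator <= 15 is p_1/q_1 = 9/1.
The closest fraction with denominator <= 15 is either p_1/q_1 or the intermediate fraction (k*p_1 + p_0)/(k*q_1 + q_0) with the largest k >= 1 whose denominator stays <= 15; these approach x as k grows, and every other convergent or intermediate fraction in range is farther away.
Largest k: floor((15 - q_0)/q_1) = floor((15 - 1)/1) = 14.
That gives (14*9 + 8)/(14*1 + 1) = 134/15.
Compare the errors: |x - 9/1| = |242*1 - 9*27|/(27*1) = 1/27, and |x - 134/15| = |242*15 - 134*27|/(27*15) = 12/405.
Cross-multiplying, 12*27 = 324 < 405 = 1*405, so 12/405 is smaller: the intermediate fraction 134/15 is closer to x than 9/1.

134/15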